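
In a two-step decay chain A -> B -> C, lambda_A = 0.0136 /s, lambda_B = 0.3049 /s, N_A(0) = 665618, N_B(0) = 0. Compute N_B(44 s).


N_B(t) = lambda_A * N_A0 / (lambda_B - lambda_A) * [exp(-lambda_A*t) - exp(-lambda_B*t)]
exp(-0.0136*44) = 0.5496904; exp(-0.3049*44) = 1.491691e-06
N_B = 0.0136 * 665618 / (0.3049 - 0.0136) * (0.5496904 - 1.491691e-06)
N_B = 17082

17082


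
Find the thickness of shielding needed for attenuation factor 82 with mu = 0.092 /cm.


x = ln(factor) / mu
x = ln(82) / 0.092
x = 47.899 cm

47.899


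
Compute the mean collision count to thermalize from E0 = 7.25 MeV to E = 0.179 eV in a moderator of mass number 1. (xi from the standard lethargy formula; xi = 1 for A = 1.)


xi = 1 + (A-1)^2/(2A)*ln((A-1)/(A+1)) = 1 (for A = 1)
n = ln(E0/E) / xi
n = ln(7.25e6 / 0.179) / 1
n = ln(4.050279e+07) / 1 = 17.517

17.517


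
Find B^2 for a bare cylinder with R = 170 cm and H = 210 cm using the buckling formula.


B^2 = (2.405/R)^2 + (pi/H)^2
B^2 = (2.405/170)^2 + (pi/210)^2
B^2 = 4.2394e-04 /cm^2

4.2394e-04


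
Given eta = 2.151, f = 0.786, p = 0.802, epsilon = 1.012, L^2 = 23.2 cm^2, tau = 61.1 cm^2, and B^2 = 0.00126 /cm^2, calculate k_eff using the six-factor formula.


k_inf = eta*f*p*eps = 2.151*0.786*0.802*1.012 = 1.372201
P_TNL = 1/(1 + L^2*B^2) = 1/(1 + 23.2*0.00126) = 0.9715982
P_FNL = exp(-B^2*tau) = exp(-0.00126*61.1) = 0.9259028
k_eff = k_inf * P_TNL * P_FNL = 1.372201 * 0.9715982 * 0.9259028
k_eff = 1.2344

1.2344


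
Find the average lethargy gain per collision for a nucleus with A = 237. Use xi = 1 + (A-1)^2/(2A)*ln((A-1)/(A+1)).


xi = 1 + (A-1)^2/(2A) * ln((A-1)/(A+1))
xi = 1 + (237-1)^2/(2*237) * ln((237-1)/(237 +1))
xi = 0.0084151

0.0084151


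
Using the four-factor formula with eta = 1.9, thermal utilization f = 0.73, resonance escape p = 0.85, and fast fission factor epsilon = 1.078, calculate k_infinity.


k_inf = eta * f * p * epsilon
k_inf = 1.9 * 0.73 * 0.85 * 1.078
k_inf = 1.2709

1.2709


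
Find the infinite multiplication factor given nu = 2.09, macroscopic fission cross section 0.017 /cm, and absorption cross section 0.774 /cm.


k_inf = nu * Sigma_f / Sigma_a
k_inf = 2.09 * 0.017 / 0.774
k_inf = 0.045904

0.045904


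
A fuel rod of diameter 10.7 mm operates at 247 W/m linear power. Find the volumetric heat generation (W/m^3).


r = D / 2 / 1000 = 10.7 / 2 / 1000 = 0.00535 m
q''' = q' / (pi * r^2)
q''' = 247 / (pi * 0.00535^2)
q''' = 2.7469e+06 W/m^3

2.7469e+06


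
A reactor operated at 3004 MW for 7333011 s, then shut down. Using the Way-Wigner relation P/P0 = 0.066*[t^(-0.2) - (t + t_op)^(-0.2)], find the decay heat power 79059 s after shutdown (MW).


P/P0 = 0.066 * [t^(-0.2) - (t + t_op)^(-0.2)]
P/P0 = 0.066 * [79059^(-0.2) - (79059 + 7333011)^(-0.2)]
P/P0 = 0.066 * [0.1048117 - 0.04226804] = 0.004127882
P = 3004 * 0.004127882 = 12.400 MW

12.400


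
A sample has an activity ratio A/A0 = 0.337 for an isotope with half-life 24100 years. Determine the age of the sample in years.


lambda = ln(2) / t_half = ln(2) / 24100 = 2.876129e-05 /yr
t = -ln(A/A0) / lambda
t = -ln(0.337) / 2.876129e-05
t = 37817 yr

37817


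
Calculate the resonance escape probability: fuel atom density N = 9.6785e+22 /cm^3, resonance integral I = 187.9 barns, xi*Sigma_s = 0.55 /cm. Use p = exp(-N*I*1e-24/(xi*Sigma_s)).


p = exp(-N * I * 1e-24 / (xi*Sigma_s))
p = exp(-9.6785e+22 * 187.9 * 1e-24 / 0.55)
p = 4.3645e-15

4.3645e-15


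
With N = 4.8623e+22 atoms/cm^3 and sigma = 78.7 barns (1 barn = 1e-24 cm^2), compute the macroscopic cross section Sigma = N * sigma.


Sigma = N * sigma_barns * 1e-24
Sigma = 4.8623e+22 * 78.7 * 1e-24
Sigma = 3.8266 /cm

3.8266


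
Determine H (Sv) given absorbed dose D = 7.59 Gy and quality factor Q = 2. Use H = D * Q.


H = D * Q
H = 7.59 * 2
H = 15.180 Sv

15.180


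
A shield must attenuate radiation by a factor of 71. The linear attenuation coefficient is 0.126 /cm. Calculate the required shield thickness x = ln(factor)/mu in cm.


x = ln(factor) / mu
x = ln(71) / 0.126
x = 33.831 cm

33.831


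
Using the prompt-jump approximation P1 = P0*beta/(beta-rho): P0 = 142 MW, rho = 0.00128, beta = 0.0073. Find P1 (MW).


P1/P0 = beta / (beta - rho)
P1/P0 = 0.0073 / (0.0073 - 0.00128) = 1.212625
P1 = 142 * 1.212625 = 172.19 MW

172.19


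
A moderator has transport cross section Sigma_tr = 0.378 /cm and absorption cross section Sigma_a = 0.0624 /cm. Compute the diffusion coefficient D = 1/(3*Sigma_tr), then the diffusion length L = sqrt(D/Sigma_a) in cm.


D = 1 / (3 * Sigma_tr) = 1 / (3 * 0.378) = 0.8818342 cm
L = sqrt(D / Sigma_a)
L = sqrt(0.8818342 / 0.0624)
L = 3.7592 cm

3.7592


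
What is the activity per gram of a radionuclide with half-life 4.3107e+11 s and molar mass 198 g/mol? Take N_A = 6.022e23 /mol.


lambda = ln(2) / t_half = ln(2) / 4.3107e+11 = 1.607969e-12 /s
SA = lambda * N_A / M
SA = 1.607969e-12 * 6.022e23 / 198
SA = 4.8905e+09 Bq/g

4.8905e+09


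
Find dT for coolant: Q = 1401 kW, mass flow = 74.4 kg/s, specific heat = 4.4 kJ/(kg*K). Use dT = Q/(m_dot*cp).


dT = Q / (m_dot * cp)
dT = 1401 / (74.4 * 4.4)
dT = 4.2797 C

4.2797


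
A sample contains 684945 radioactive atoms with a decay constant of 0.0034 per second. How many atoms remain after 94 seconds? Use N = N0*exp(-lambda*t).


N = N0 * exp(-lambda * t)
N = 684945 * exp(-0.0034 * 94)
N = 497571

497571


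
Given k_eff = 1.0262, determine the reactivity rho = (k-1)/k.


rho = (k_eff - 1) / k_eff
rho = (1.0262 - 1) / 1.0262
rho = 0.025531

0.025531


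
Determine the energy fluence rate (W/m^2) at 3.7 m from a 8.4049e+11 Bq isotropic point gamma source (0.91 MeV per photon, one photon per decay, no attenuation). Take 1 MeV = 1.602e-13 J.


psi = A * E * 1.602e-13 / (4*pi*r^2)
psi = 8.4049e+11 * 0.91 * 1.602e-13 / (4*pi*3.7^2)
psi = 7.1223e-04 W/m^2

7.1223e-04


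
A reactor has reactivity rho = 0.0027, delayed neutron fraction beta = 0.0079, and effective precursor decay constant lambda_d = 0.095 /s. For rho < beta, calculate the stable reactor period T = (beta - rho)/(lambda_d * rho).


T = (beta - rho) / (lambda_d * rho)
T = (0.0079 - 0.0027) / (0.095 * 0.0027)
T = 20.273 s

20.273


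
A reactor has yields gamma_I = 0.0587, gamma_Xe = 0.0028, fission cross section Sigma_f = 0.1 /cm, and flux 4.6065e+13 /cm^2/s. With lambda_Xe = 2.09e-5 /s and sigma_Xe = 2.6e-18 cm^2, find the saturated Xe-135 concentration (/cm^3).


Xe_eq = (gamma_I + gamma_Xe) * Sigma_f * phi / (lambda_Xe + sigma_Xe * phi)
Numerator = (0.0587 + 0.0028) * 0.1 * 4.6065e+13 = 2.832998e+11
Denominator = 2.09e-5 + 2.6e-18 * 4.6065e+13 = 1.406690e-04
Xe_eq = 2.832998e+11 / 1.406690e-04 = 2.0139e+15 /cm^3

2.0139e+15


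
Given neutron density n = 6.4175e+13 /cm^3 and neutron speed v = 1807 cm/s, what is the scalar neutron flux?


phi = n * v
phi = 6.4175e+13 * 1807
phi = 1.1596e+17 /cm^2/s

1.1596e+17


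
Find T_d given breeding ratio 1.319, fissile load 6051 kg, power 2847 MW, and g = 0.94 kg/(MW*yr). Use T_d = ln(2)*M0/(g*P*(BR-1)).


Breeding gain G = BR - 1 = 1.319 - 1 = 0.319
Fissile production rate = g * P * G = 0.94 * 2847 * 0.319 = 853.70142 kg/yr
T_d = ln(2) * M0 / (g * P * G)
T_d = ln(2) * 6051 / 853.70142 = 4.9130 yr

4.9130


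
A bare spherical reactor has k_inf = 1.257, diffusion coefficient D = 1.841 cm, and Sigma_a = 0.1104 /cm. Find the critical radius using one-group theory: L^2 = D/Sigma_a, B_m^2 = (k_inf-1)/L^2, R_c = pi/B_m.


L^2 = D / Sigma_a = 1.841 / 0.1104 = 16.67572 cm^2
B_m^2 = (k_inf - 1) / L^2 = (1.257 - 1) / 16.67572 = 0.01541163 /cm^2
For a bare sphere: B_g = pi/R, so R_c = pi / sqrt(B_m^2)
R_c = pi / sqrt(0.01541163) = 25.306 cm

25.306


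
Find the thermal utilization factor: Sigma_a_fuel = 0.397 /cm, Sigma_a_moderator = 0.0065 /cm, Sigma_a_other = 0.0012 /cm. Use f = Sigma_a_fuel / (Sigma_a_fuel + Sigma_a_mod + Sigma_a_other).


f = Sigma_a_fuel / (Sigma_a_fuel + Sigma_a_mod + Sigma_a_other)
f = 0.397 / (0.397 + 0.0065 + 0.0012)
f = 0.98097

0.98097


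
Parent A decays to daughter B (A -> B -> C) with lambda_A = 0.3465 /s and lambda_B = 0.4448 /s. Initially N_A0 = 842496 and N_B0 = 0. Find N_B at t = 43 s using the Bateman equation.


N_B(t) = lambda_A * N_A0 / (lambda_B - lambda_A) * [exp(-lambda_A*t) - exp(-lambda_B*t)]
exp(-0.3465*43) = 3.382434e-07; exp(-0.4448*43) = 4.937533e-09
N_B = 0.3465 * 842496 / (0.4448 - 0.3465) * (3.382434e-07 - 4.937533e-09)
N_B = 0.98983

0.98983


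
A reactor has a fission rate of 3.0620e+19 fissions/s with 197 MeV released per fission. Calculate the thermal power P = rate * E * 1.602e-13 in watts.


P = fission_rate * E_MeV * 1.602e-13
P = 3.0620e+19 * 197 * 1.602e-13
P = 9.6635e+08 W

9.6635e+08


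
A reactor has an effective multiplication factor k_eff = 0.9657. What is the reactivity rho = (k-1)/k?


rho = (k_eff - 1) / k_eff
rho = (0.9657 - 1) / 0.9657
rho = -0.035518

-0.035518


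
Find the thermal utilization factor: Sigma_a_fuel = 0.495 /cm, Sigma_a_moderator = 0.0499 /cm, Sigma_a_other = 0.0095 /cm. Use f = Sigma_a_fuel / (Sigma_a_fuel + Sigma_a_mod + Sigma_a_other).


f = Sigma_a_fuel / (Sigma_a_fuel + Sigma_a_mod + Sigma_a_other)
f = 0.495 / (0.495 + 0.0499 + 0.0095)
f = 0.89286

0.89286


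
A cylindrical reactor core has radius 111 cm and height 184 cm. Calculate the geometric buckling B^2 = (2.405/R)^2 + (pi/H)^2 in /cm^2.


B^2 = (2.405/R)^2 + (pi/H)^2
B^2 = (2.405/111)^2 + (pi/184)^2
B^2 = 7.6096e-04 /cm^2

7.6096e-04


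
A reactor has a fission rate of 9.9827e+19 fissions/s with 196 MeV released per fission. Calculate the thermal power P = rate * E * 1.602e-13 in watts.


P = fission_rate * E_MeV * 1.602e-13
P = 9.9827e+19 * 196 * 1.602e-13
P = 3.1345e+09 W

3.1345e+09


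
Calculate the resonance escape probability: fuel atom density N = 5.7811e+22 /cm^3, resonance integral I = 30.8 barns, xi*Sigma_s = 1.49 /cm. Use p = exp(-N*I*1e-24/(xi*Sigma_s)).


p = exp(-N * I * 1e-24 / (xi*Sigma_s))
p = exp(-5.7811e+22 * 30.8 * 1e-24 / 1.49)
p = 0.30270

0.30270


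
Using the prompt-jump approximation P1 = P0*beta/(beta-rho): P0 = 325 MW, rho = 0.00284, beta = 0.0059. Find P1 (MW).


P1/P0 = beta / (beta - rho)
P1/P0 = 0.0059 / (0.0059 - 0.00284) = 1.928105
P1 = 325 * 1.928105 = 626.63 MW

626.63


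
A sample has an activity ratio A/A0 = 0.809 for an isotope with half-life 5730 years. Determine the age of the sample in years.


lambda = ln(2) / t_half = ln(2) / 5730 = 1.209681e-04 /yr
t = -ln(A/A0) / lambda
t = -ln(0.809) / 1.209681e-04
t = 1752.2 yr

1752.2


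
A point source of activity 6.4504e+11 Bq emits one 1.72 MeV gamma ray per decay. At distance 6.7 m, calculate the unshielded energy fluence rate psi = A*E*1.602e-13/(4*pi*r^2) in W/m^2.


psi = A * E * 1.602e-13 / (4*pi*r^2)
psi = 6.4504e+11 * 1.72 * 1.602e-13 / (4*pi*6.7^2)
psi = 3.1508e-04 W/m^2

3.1508e-04


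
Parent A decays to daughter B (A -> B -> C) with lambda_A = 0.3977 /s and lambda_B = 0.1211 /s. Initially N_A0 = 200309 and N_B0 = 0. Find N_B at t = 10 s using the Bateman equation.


N_B(t) = lambda_A * N_A0 / (lambda_B - lambda_A) * [exp(-lambda_A*t) - exp(-lambda_B*t)]
exp(-0.3977*10) = 0.01874178; exp(-0.1211*10) = 0.2978992
N_B = 0.3977 * 200309 / (0.1211 - 0.3977) * (0.01874178 - 0.2978992)
N_B = 80399

80399


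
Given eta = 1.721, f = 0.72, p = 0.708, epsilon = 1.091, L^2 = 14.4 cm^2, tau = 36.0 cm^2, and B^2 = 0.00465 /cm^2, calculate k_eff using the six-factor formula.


k_inf = eta*f*p*eps = 1.721*0.72*0.708*1.091 = 0.9571310
P_TNL = 1/(1 + L^2*B^2) = 1/(1 + 14.4*0.00465) = 0.9372423
P_FNL = exp(-B^2*tau) = exp(-0.00465*36.0) = 0.8458612
k_eff = k_inf * P_TNL * P_FNL = 0.9571310 * 0.9372423 * 0.8458612
k_eff = 0.75879

0.75879


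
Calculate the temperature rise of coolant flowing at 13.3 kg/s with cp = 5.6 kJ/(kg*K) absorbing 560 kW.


dT = Q / (m_dot * cp)
dT = 560 / (13.3 * 5.6)
dT = 7.5188 C

7.5188


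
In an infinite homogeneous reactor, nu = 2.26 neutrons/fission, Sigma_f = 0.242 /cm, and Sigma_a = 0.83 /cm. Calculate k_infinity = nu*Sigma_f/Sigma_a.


k_inf = nu * Sigma_f / Sigma_a
k_inf = 2.26 * 0.242 / 0.83
k_inf = 0.65894

0.65894


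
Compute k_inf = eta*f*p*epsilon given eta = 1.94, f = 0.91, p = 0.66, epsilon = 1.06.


k_inf = eta * f * p * epsilon
k_inf = 1.94 * 0.91 * 0.66 * 1.06
k_inf = 1.2351

1.2351


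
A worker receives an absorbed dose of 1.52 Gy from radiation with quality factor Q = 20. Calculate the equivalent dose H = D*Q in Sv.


H = D * Q
H = 1.52 * 20
H = 30.400 Sv

30.400


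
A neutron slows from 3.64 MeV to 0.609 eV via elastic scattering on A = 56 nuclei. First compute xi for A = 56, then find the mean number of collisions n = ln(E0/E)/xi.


xi = 1 + (A-1)^2/(2A)*ln((A-1)/(A+1)) = 0.03529286 (for A = 56)
n = ln(E0/E) / xi
n = ln(3.64e6 / 0.609) / 0.03529286
n = ln(5.977011e+06) / 0.03529286 = 442.11

442.11


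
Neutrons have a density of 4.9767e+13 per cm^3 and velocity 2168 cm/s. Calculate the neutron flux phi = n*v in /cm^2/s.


phi = n * v
phi = 4.9767e+13 * 2168
phi = 1.0789e+17 /cm^2/s

1.0789e+17


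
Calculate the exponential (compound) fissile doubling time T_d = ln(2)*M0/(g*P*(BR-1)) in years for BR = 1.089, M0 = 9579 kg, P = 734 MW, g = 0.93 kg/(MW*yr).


Breeding gain G = BR - 1 = 1.089 - 1 = 0.089
Fissile production rate = g * P * G = 0.93 * 734 * 0.089 = 60.75318 kg/yr
T_d = ln(2) * M0 / (g * P * G)
T_d = ln(2) * 9579 / 60.75318 = 109.29 yr

109.29


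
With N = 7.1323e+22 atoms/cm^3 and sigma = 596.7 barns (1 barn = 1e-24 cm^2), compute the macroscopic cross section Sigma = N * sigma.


Sigma = N * sigma_barns * 1e-24
Sigma = 7.1323e+22 * 596.7 * 1e-24
Sigma = 42.558 /cm

42.558


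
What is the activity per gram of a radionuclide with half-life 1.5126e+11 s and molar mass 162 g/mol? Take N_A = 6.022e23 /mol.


lambda = ln(2) / t_half = ln(2) / 1.5126e+11 = 4.582488e-12 /s
SA = lambda * N_A / M
SA = 4.582488e-12 * 6.022e23 / 162
SA = 1.7034e+10 Bq/g

1.7034e+10


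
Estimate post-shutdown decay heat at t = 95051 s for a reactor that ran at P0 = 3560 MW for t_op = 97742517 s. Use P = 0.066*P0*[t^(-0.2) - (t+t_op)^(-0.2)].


P/P0 = 0.066 * [t^(-0.2) - (t + t_op)^(-0.2)]
P/P0 = 0.066 * [95051^(-0.2) - (95051 + 97742517)^(-0.2)]
P/P0 = 0.066 * [0.1010203 - 0.02522893] = 0.005002230
P = 3560 * 0.005002230 = 17.808 MW

17.808


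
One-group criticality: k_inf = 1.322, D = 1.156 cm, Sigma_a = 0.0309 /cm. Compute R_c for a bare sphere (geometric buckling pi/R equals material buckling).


L^2 = D / Sigma_a = 1.156 / 0.0309 = 37.41100 cm^2
B_m^2 = (k_inf - 1) / L^2 = (1.322 - 1) / 37.41100 = 0.008607094 /cm^2
For a bare sphere: B_g = pi/R, so R_c = pi / sqrt(B_m^2)
R_c = pi / sqrt(0.008607094) = 33.863 cm

33.863


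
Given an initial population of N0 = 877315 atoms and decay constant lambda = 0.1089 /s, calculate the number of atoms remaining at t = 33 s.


N = N0 * exp(-lambda * t)
N = 877315 * exp(-0.1089 * 33)
N = 24123

24123


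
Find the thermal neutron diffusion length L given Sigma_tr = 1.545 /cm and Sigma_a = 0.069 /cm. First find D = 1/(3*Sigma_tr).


D = 1 / (3 * Sigma_tr) = 1 / (3 * 1.545) = 0.2157497 cm
L = sqrt(D / Sigma_a)
L = sqrt(0.2157497 / 0.069)
L = 1.7683 cm

1.7683


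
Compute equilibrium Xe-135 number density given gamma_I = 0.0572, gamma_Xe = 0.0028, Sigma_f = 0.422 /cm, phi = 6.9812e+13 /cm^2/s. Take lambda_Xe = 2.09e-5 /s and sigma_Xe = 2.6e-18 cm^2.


Xe_eq = (gamma_I + gamma_Xe) * Sigma_f * phi / (lambda_Xe + sigma_Xe * phi)
Numerator = (0.0572 + 0.0028) * 0.422 * 6.9812e+13 = 1.767640e+12
Denominator = 2.09e-5 + 2.6e-18 * 6.9812e+13 = 2.024112e-04
Xe_eq = 1.767640e+12 / 2.024112e-04 = 8.7329e+15 /cm^3

8.7329e+15


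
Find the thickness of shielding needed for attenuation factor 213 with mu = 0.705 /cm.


x = ln(factor) / mu
x = ln(213) / 0.705
x = 7.6047 cm

7.6047


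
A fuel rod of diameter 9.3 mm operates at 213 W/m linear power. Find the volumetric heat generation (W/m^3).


r = D / 2 / 1000 = 9.3 / 2 / 1000 = 0.00465 m
q''' = q' / (pi * r^2)
q''' = 213 / (pi * 0.00465^2)
q''' = 3.1356e+06 W/m^3

3.1356e+06


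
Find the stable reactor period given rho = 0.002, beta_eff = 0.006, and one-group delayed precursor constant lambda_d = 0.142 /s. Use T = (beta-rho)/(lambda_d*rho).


T = (beta - rho) / (lambda_d * rho)
T = (0.006 - 0.002) / (0.142 * 0.002)
T = 14.085 s

14.085


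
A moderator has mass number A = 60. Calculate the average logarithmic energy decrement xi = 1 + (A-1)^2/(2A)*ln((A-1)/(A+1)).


xi = 1 + (A-1)^2/(2A) * ln((A-1)/(A+1))
xi = 1 + (60-1)^2/(2*60) * ln((60-1)/(60 +1))
xi = 0.032966

0.032966


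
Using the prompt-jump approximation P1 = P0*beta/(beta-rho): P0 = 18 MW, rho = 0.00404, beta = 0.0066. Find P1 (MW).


P1/P0 = beta / (beta - rho)
P1/P0 = 0.0066 / (0.0066 - 0.00404) = 2.578125
P1 = 18 * 2.578125 = 46.406 MW

46.406


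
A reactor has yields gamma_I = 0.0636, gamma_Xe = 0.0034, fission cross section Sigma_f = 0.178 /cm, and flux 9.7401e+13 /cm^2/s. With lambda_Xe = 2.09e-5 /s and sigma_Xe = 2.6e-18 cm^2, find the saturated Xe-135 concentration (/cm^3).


Xe_eq = (gamma_I + gamma_Xe) * Sigma_f * phi / (lambda_Xe + sigma_Xe * phi)
Numerator = (0.0636 + 0.0034) * 0.178 * 9.7401e+13 = 1.161604e+12
Denominator = 2.09e-5 + 2.6e-18 * 9.7401e+13 = 2.741426e-04
Xe_eq = 1.161604e+12 / 2.741426e-04 = 4.2372e+15 /cm^3

4.2372e+15


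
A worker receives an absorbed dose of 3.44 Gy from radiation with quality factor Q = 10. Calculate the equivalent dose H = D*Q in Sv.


H = D * Q
H = 3.44 * 10
H = 34.400 Sv

34.400


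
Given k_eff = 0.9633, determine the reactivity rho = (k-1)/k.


rho = (k_eff - 1) / k_eff
rho = (0.9633 - 1) / 0.9633
rho = -0.038098

-0.038098


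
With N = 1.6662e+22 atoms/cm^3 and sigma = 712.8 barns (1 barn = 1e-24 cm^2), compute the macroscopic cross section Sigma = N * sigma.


Sigma = N * sigma_barns * 1e-24
Sigma = 1.6662e+22 * 712.8 * 1e-24
Sigma = 11.877 /cm

11.877


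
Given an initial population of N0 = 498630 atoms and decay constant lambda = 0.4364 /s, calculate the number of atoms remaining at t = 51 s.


N = N0 * exp(-lambda * t)
N = 498630 * exp(-0.4364 * 51)
N = 1.0763e-04

1.0763e-04


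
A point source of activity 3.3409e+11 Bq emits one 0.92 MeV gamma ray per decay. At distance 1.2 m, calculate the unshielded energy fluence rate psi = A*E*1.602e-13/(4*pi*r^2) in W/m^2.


psi = A * E * 1.602e-13 / (4*pi*r^2)
psi = 3.3409e+11 * 0.92 * 1.602e-13 / (4*pi*1.2^2)
psi = 0.0027211 W/m^2

0.0027211


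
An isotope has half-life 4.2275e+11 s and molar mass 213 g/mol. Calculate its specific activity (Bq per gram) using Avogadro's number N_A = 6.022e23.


lambda = ln(2) / t_half = ln(2) / 4.2275e+11 = 1.639615e-12 /s
SA = lambda * N_A / M
SA = 1.639615e-12 * 6.022e23 / 213
SA = 4.6356e+09 Bq/g

4.6356e+09


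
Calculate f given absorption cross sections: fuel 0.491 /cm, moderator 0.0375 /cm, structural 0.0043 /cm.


f = Sigma_a_fuel / (Sigma_a_fuel + Sigma_a_mod + Sigma_a_other)
f = 0.491 / (0.491 + 0.0375 + 0.0043)
f = 0.92155

0.92155


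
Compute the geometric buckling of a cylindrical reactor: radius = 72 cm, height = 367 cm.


B^2 = (2.405/R)^2 + (pi/H)^2
B^2 = (2.405/72)^2 + (pi/367)^2
B^2 = 0.0011890 /cm^2

0.0011890


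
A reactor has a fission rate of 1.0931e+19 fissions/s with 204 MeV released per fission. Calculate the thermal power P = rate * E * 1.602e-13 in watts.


P = fission_rate * E_MeV * 1.602e-13
P = 1.0931e+19 * 204 * 1.602e-13
P = 3.5723e+08 W

3.5723e+08


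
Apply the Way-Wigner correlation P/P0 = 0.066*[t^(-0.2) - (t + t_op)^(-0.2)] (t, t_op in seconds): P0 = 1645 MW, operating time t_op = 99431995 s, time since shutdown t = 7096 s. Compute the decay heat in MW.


P/P0 = 0.066 * [t^(-0.2) - (t + t_op)^(-0.2)]
P/P0 = 0.066 * [7096^(-0.2) - (7096 + 99431995)^(-0.2)]
P/P0 = 0.066 * [0.1697451 - 0.02514714] = 0.009543465
P = 1645 * 0.009543465 = 15.699 MW

15.699


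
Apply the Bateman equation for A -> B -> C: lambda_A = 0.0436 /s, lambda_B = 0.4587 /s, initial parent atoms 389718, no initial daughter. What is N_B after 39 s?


N_B(t) = lambda_A * N_A0 / (lambda_B - lambda_A) * [exp(-lambda_A*t) - exp(-lambda_B*t)]
exp(-0.0436*39) = 0.1826105; exp(-0.4587*39) = 1.701280e-08
N_B = 0.0436 * 389718 / (0.4587 - 0.0436) * (0.1826105 - 1.701280e-08)
N_B = 7475.0

7475.0


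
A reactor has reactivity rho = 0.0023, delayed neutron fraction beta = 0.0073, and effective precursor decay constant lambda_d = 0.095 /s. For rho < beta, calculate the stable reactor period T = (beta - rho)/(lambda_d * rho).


T = (beta - rho) / (lambda_d * rho)
T = (0.0073 - 0.0023) / (0.095 * 0.0023)
T = 22.883 s

22.883


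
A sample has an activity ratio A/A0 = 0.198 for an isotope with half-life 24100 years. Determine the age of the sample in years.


lambda = ln(2) / t_half = ln(2) / 24100 = 2.876129e-05 /yr
t = -ln(A/A0) / lambda
t = -ln(0.198) / 2.876129e-05
t = 56308 yr

56308


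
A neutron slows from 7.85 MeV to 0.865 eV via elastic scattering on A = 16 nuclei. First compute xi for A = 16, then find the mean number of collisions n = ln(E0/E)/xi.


xi = 1 + (A-1)^2/(2A)*ln((A-1)/(A+1)) = 0.1199467 (for A = 16)
n = ln(E0/E) / xi
n = ln(7.85e6 / 0.865) / 0.1199467
n = ln(9.075145e+06) / 0.1199467 = 133.57

133.57


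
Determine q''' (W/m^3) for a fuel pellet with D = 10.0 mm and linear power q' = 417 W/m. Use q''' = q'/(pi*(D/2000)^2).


r = D / 2 / 1000 = 10.0 / 2 / 1000 = 0.005 m
q''' = q' / (pi * r^2)
q''' = 417 / (pi * 0.005^2)
q''' = 5.3094e+06 W/m^3

5.3094e+06


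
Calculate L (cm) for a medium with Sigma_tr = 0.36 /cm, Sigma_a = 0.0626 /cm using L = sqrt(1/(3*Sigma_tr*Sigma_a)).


D = 1 / (3 * Sigma_tr) = 1 / (3 * 0.36) = 0.9259259 cm
L = sqrt(D / Sigma_a)
L = sqrt(0.9259259 / 0.0626)
L = 3.8459 cm

3.8459


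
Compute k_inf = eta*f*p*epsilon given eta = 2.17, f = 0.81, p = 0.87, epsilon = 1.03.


k_inf = eta * f * p * epsilon
k_inf = 2.17 * 0.81 * 0.87 * 1.03
k_inf = 1.5751

1.5751


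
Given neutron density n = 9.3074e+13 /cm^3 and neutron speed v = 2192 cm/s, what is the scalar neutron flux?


phi = n * v
phi = 9.3074e+13 * 2192
phi = 2.0402e+17 /cm^2/s

2.0402e+17


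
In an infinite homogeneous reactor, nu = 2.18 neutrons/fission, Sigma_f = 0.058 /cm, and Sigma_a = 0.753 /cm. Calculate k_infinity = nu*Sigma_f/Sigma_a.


k_inf = nu * Sigma_f / Sigma_a
k_inf = 2.18 * 0.058 / 0.753
k_inf = 0.16792

0.16792


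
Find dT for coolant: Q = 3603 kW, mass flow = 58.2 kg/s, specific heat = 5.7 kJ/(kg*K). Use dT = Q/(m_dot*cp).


dT = Q / (m_dot * cp)
dT = 3603 / (58.2 * 5.7)
dT = 10.861 C

10.861


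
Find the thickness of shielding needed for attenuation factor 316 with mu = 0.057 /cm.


x = ln(factor) / mu
x = ln(316) / 0.057
x = 100.98 cm

100.98


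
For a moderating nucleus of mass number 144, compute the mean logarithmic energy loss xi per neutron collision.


xi = 1 + (A-1)^2/(2A) * ln((A-1)/(A+1))
xi = 1 + (144-1)^2/(2*144) * ln((144-1)/(144 +1))
xi = 0.013825

0.013825


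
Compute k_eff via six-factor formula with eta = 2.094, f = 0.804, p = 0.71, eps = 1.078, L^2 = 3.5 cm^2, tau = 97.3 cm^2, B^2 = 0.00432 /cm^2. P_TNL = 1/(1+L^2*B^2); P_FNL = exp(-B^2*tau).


k_inf = eta*f*p*eps = 2.094*0.804*0.71*1.078 = 1.288575
P_TNL = 1/(1 + L^2*B^2) = 1/(1 + 3.5*0.00432) = 0.9851052
P_FNL = exp(-B^2*tau) = exp(-0.00432*97.3) = 0.6568261
k_eff = k_inf * P_TNL * P_FNL = 1.288575 * 0.9851052 * 0.6568261
k_eff = 0.83376

0.83376


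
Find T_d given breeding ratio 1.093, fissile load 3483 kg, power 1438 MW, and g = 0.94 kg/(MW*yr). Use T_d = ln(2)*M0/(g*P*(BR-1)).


Breeding gain G = BR - 1 = 1.093 - 1 = 0.093
Fissile production rate = g * P * G = 0.94 * 1438 * 0.093 = 125.70996 kg/yr
T_d = ln(2) * M0 / (g * P * G)
T_d = ln(2) * 3483 / 125.70996 = 19.205 yr

19.205


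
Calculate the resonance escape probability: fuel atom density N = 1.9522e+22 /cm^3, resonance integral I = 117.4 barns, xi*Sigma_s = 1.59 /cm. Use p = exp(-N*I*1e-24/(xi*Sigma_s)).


p = exp(-N * I * 1e-24 / (xi*Sigma_s))
p = exp(-1.9522e+22 * 117.4 * 1e-24 / 1.59)
p = 0.23659

0.23659


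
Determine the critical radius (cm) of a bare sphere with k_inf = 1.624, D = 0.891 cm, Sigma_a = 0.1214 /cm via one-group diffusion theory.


L^2 = D / Sigma_a = 0.891 / 0.1214 = 7.339374 cm^2
B_m^2 = (k_inf - 1) / L^2 = (1.624 - 1) / 7.339374 = 0.08502088 /cm^2
For a bare sphere: B_g = pi/R, so R_c = pi / sqrt(B_m^2)
R_c = pi / sqrt(0.08502088) = 10.774 cm

10.774


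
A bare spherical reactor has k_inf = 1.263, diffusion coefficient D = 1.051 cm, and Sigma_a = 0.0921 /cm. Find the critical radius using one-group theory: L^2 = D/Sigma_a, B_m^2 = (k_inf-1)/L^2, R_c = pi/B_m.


L^2 = D / Sigma_a = 1.051 / 0.0921 = 11.41151 cm^2
B_m^2 = (k_inf - 1) / L^2 = (1.263 - 1) / 11.41151 = 0.02304691 /cm^2
For a bare sphere: B_g = pi/R, so R_c = pi / sqrt(B_m^2)
R_c = pi / sqrt(0.02304691) = 20.694 cm

20.694


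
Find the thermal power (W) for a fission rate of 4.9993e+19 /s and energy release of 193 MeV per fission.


P = fission_rate * E_MeV * 1.602e-13
P = 4.9993e+19 * 193 * 1.602e-13
P = 1.5457e+09 W

1.5457e+09


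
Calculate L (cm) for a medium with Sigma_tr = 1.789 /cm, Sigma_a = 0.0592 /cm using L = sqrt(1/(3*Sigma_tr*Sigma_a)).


D = 1 / (3 * Sigma_tr) = 1 / (3 * 1.789) = 0.1863238 cm
L = sqrt(D / Sigma_a)
L = sqrt(0.1863238 / 0.0592)
L = 1.7741 cm

1.7741


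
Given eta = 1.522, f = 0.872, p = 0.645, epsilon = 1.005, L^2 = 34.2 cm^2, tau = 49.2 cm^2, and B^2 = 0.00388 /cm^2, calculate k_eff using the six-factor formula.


k_inf = eta*f*p*eps = 1.522*0.872*0.645*1.005 = 0.8603138
P_TNL = 1/(1 + L^2*B^2) = 1/(1 + 34.2*0.00388) = 0.8828494
P_FNL = exp(-B^2*tau) = exp(-0.00388*49.2) = 0.8262185
k_eff = k_inf * P_TNL * P_FNL = 0.8603138 * 0.8828494 * 0.8262185
k_eff = 0.62754

0.62754


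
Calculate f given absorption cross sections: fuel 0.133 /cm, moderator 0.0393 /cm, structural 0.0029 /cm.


f = Sigma_a_fuel / (Sigma_a_fuel + Sigma_a_mod + Sigma_a_other)
f = 0.133 / (0.133 + 0.0393 + 0.0029)
f = 0.75913

0.75913


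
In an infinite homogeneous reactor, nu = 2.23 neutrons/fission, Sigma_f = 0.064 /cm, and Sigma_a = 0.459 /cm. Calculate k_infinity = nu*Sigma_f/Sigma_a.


k_inf = nu * Sigma_f / Sigma_a
k_inf = 2.23 * 0.064 / 0.459
k_inf = 0.31094

0.31094


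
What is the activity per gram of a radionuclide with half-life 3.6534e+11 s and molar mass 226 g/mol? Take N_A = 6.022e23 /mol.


lambda = ln(2) / t_half = ln(2) / 3.6534e+11 = 1.897266e-12 /s
SA = lambda * N_A / M
SA = 1.897266e-12 * 6.022e23 / 226
SA = 5.0555e+09 Bq/g

5.0555e+09


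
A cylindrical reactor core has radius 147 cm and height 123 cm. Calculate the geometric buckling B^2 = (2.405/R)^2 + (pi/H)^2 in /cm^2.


B^2 = (2.405/R)^2 + (pi/H)^2
B^2 = (2.405/147)^2 + (pi/123)^2
B^2 = 9.2003e-04 /cm^2

9.2003e-04


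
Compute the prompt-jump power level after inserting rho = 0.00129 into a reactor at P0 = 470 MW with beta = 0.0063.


P1/P0 = beta / (beta - rho)
P1/P0 = 0.0063 / (0.0063 - 0.00129) = 1.257485
P1 = 470 * 1.257485 = 591.02 MW

591.02


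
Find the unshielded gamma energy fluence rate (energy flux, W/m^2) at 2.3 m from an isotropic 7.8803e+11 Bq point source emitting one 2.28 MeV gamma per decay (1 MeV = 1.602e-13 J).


psi = A * E * 1.602e-13 / (4*pi*r^2)
psi = 7.8803e+11 * 2.28 * 1.602e-13 / (4*pi*2.3^2)
psi = 0.0043299 W/m^2

0.0043299


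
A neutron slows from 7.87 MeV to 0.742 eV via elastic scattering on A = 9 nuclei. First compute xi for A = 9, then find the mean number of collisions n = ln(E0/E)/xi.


xi = 1 + (A-1)^2/(2A)*ln((A-1)/(A+1)) = 0.2066007 (for A = 9)
n = ln(E0/E) / xi
n = ln(7.87e6 / 0.742) / 0.2066007
n = ln(1.060647e+07) / 0.2066007 = 78.301

78.301


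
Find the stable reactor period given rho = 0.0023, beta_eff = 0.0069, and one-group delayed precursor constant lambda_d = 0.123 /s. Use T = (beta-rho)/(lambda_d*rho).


T = (beta - rho) / (lambda_d * rho)
T = (0.0069 - 0.0023) / (0.123 * 0.0023)
T = 16.260 s

16.260


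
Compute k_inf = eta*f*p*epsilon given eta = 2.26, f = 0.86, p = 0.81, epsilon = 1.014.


k_inf = eta * f * p * epsilon
k_inf = 2.26 * 0.86 * 0.81 * 1.014
k_inf = 1.5964

1.5964


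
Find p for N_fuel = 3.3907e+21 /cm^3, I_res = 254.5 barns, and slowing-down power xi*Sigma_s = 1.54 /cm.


p = exp(-N * I * 1e-24 / (xi*Sigma_s))
p = exp(-3.3907e+21 * 254.5 * 1e-24 / 1.54)
p = 0.57101

0.57101


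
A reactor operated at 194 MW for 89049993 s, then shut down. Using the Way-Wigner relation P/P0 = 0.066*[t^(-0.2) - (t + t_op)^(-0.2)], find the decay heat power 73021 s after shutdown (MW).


P/P0 = 0.066 * [t^(-0.2) - (t + t_op)^(-0.2)]
P/P0 = 0.066 * [73021^(-0.2) - (73021 + 89049993)^(-0.2)]
P/P0 = 0.066 * [0.1064904 - 0.02570408] = 0.005331897
P = 194 * 0.005331897 = 1.0344 MW

1.0344


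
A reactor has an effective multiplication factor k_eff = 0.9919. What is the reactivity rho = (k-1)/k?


rho = (k_eff - 1) / k_eff
rho = (0.9919 - 1) / 0.9919
rho = -0.0081661

-0.0081661


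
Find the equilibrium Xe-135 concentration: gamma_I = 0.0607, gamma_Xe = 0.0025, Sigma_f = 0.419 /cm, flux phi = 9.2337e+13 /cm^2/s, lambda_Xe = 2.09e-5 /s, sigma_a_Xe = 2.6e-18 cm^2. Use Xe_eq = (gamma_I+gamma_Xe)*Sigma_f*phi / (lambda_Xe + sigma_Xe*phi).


Xe_eq = (gamma_I + gamma_Xe) * Sigma_f * phi / (lambda_Xe + sigma_Xe * phi)
Numerator = (0.0607 + 0.0025) * 0.419 * 9.2337e+13 = 2.445158e+12
Denominator = 2.09e-5 + 2.6e-18 * 9.2337e+13 = 2.609762e-04
Xe_eq = 2.445158e+12 / 2.609762e-04 = 9.3693e+15 /cm^3

9.3693e+15


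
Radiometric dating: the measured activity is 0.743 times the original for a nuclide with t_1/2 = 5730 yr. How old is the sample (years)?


lambda = ln(2) / t_half = ln(2) / 5730 = 1.209681e-04 /yr
t = -ln(A/A0) / lambda
t = -ln(0.743) / 1.209681e-04
t = 2455.7 yr

2455.7


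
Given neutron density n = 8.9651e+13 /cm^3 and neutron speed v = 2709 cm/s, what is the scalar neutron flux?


phi = n * v
phi = 8.9651e+13 * 2709
phi = 2.4286e+17 /cm^2/s

2.4286e+17


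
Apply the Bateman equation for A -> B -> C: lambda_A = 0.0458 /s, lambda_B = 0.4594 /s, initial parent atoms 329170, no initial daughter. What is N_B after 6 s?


N_B(t) = lambda_A * N_A0 / (lambda_B - lambda_A) * [exp(-lambda_A*t) - exp(-lambda_B*t)]
exp(-0.0458*6) = 0.7597241; exp(-0.4594*6) = 0.06352003
N_B = 0.0458 * 329170 / (0.4594 - 0.0458) * (0.7597241 - 0.06352003)
N_B = 25377

25377


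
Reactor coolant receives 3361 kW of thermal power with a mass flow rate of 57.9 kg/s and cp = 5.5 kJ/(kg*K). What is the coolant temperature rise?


dT = Q / (m_dot * cp)
dT = 3361 / (57.9 * 5.5)
dT = 10.554 C

10.554


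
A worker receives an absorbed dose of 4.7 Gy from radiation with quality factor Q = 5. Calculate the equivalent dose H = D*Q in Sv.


H = D * Q
H = 4.7 * 5
H = 23.500 Sv

23.500


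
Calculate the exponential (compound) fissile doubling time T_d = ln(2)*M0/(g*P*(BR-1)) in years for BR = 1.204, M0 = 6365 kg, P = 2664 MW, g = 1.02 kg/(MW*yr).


Breeding gain G = BR - 1 = 1.204 - 1 = 0.204
Fissile production rate = g * P * G = 1.02 * 2664 * 0.204 = 554.32512 kg/yr
T_d = ln(2) * M0 / (g * P * G)
T_d = ln(2) * 6365 / 554.32512 = 7.9590 yr

7.9590


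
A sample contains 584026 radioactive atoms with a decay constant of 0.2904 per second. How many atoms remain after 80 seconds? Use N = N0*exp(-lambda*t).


N = N0 * exp(-lambda * t)
N = 584026 * exp(-0.2904 * 80)
N = 4.7523e-05

4.7523e-05


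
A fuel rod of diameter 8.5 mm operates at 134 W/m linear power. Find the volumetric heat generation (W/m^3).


r = D / 2 / 1000 = 8.5 / 2 / 1000 = 0.00425 m
q''' = q' / (pi * r^2)
q''' = 134 / (pi * 0.00425^2)
q''' = 2.3614e+06 W/m^3

2.3614e+06


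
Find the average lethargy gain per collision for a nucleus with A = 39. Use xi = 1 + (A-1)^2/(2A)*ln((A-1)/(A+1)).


xi = 1 + (A-1)^2/(2A) * ln((A-1)/(A+1))
xi = 1 + (39-1)^2/(2*39) * ln((39-1)/(39 +1))
xi = 0.050416

0.050416


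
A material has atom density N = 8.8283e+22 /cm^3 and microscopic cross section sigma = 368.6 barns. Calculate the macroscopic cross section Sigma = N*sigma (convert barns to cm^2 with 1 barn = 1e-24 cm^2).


Sigma = N * sigma_barns * 1e-24
Sigma = 8.8283e+22 * 368.6 * 1e-24
Sigma = 32.541 /cm

32.541


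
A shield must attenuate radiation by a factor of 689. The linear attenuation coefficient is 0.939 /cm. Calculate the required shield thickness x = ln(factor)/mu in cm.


x = ln(factor) / mu
x = ln(689) / 0.939
x = 6.9598 cm

6.9598


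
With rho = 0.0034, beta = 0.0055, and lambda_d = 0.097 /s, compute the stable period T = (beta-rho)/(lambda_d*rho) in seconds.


T = (beta - rho) / (lambda_d * rho)
T = (0.0055 - 0.0034) / (0.097 * 0.0034)
T = 6.3675 s

6.3675


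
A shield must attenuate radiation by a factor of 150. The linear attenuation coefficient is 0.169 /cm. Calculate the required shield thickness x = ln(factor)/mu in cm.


x = ln(factor) / mu
x = ln(150) / 0.169
x = 29.649 cm

29.649


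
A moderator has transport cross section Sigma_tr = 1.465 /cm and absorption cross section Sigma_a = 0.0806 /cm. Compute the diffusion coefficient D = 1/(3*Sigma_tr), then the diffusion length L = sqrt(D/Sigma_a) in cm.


D = 1 / (3 * Sigma_tr) = 1 / (3 * 1.465) = 0.2275313 cm
L = sqrt(D / Sigma_a)
L = sqrt(0.2275313 / 0.0806)
L = 1.6802 cm

1.6802


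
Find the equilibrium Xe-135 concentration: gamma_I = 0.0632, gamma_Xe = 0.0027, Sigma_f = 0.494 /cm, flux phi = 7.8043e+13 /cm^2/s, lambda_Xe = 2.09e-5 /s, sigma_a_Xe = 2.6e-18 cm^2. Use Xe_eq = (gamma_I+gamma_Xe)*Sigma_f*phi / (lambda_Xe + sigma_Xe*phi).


Xe_eq = (gamma_I + gamma_Xe) * Sigma_f * phi / (lambda_Xe + sigma_Xe * phi)
Numerator = (0.0632 + 0.0027) * 0.494 * 7.8043e+13 = 2.540659e+12
Denominator = 2.09e-5 + 2.6e-18 * 7.8043e+13 = 2.238118e-04
Xe_eq = 2.540659e+12 / 2.238118e-04 = 1.1352e+16 /cm^3

1.1352e+16


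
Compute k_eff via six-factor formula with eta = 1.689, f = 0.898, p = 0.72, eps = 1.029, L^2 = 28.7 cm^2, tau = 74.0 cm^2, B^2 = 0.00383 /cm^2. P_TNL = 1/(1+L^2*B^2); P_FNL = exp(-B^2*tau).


k_inf = eta*f*p*eps = 1.689*0.898*0.72*1.029 = 1.123709
P_TNL = 1/(1 + L^2*B^2) = 1/(1 + 28.7*0.00383) = 0.9009650
P_FNL = exp(-B^2*tau) = exp(-0.00383*74.0) = 0.7532034
k_eff = k_inf * P_TNL * P_FNL = 1.123709 * 0.9009650 * 0.7532034
k_eff = 0.76256

0.76256


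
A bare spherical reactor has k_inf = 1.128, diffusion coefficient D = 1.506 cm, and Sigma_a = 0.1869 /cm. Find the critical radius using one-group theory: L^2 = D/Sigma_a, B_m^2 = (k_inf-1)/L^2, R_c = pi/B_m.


L^2 = D / Sigma_a = 1.506 / 0.1869 = 8.057785 cm^2
B_m^2 = (k_inf - 1) / L^2 = (1.128 - 1) / 8.057785 = 0.01588526 /cm^2
For a bare sphere: B_g = pi/R, so R_c = pi / sqrt(B_m^2)
R_c = pi / sqrt(0.01588526) = 24.926 cm

24.926


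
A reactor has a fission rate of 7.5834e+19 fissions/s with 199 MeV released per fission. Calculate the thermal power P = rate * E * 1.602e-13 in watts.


P = fission_rate * E_MeV * 1.602e-13
P = 7.5834e+19 * 199 * 1.602e-13
P = 2.4176e+09 W

2.4176e+09


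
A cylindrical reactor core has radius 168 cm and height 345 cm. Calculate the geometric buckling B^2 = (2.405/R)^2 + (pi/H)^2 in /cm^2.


B^2 = (2.405/R)^2 + (pi/H)^2
B^2 = (2.405/168)^2 + (pi/345)^2
B^2 = 2.8785e-04 /cm^2

2.8785e-04


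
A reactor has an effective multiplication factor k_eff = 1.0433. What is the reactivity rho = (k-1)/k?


rho = (k_eff - 1) / k_eff
rho = (1.0433 - 1) / 1.0433
rho = 0.041503

0.041503


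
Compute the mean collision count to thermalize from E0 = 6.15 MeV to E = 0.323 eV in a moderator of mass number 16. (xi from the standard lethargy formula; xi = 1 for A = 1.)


xi = 1 + (A-1)^2/(2A)*ln((A-1)/(A+1)) = 0.1199467 (for A = 16)
n = ln(E0/E) / xi
n = ln(6.15e6 / 0.323) / 0.1199467
n = ln(1.904025e+07) / 0.1199467 = 139.75

139.75


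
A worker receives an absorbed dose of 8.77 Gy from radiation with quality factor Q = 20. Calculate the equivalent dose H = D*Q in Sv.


H = D * Q
H = 8.77 * 20
H = 175.40 Sv

175.40


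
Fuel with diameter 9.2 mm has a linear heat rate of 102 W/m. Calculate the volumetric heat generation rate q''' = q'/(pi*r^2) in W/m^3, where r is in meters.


r = D / 2 / 1000 = 9.2 / 2 / 1000 = 0.0046 m
q''' = q' / (pi * r^2)
q''' = 102 / (pi * 0.0046^2)
q''' = 1.5344e+06 W/m^3

1.5344e+06


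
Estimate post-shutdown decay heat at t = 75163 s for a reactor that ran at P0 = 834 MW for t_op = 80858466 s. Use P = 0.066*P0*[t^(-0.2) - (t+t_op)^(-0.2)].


P/P0 = 0.066 * [t^(-0.2) - (t + t_op)^(-0.2)]
P/P0 = 0.066 * [75163^(-0.2) - (75163 + 80858466)^(-0.2)]
P/P0 = 0.066 * [0.1058764 - 0.02620440] = 0.005258352
P = 834 * 0.005258352 = 4.3855 MW

4.3855


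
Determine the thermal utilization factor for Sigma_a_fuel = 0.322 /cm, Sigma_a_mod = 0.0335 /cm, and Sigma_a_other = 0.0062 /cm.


f = Sigma_a_fuel / (Sigma_a_fuel + Sigma_a_mod + Sigma_a_other)
f = 0.322 / (0.322 + 0.0335 + 0.0062)
f = 0.89024

0.89024


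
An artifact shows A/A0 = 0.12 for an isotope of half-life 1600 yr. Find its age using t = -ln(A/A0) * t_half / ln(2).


lambda = ln(2) / t_half = ln(2) / 1600 = 4.332170e-04 /yr
t = -ln(A/A0) / lambda
t = -ln(0.12) / 4.332170e-04
t = 4894.2 yr

4894.2


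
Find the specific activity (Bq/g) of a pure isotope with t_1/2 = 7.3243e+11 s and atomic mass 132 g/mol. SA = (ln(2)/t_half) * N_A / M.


lambda = ln(2) / t_half = ln(2) / 7.3243e+11 = 9.463665e-13 /s
SA = lambda * N_A / M
SA = 9.463665e-13 * 6.022e23 / 132
SA = 4.3174e+09 Bq/g

4.3174e+09


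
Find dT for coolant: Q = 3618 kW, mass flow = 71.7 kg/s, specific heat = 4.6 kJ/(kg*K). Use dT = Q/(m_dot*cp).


dT = Q / (m_dot * cp)
dT = 3618 / (71.7 * 4.6)
dT = 10.970 C

10.970


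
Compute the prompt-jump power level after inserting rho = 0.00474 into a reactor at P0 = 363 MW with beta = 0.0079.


P1/P0 = beta / (beta - rho)
P1/P0 = 0.0079 / (0.0079 - 0.00474) = 2.500000
P1 = 363 * 2.500000 = 907.50 MW

907.50


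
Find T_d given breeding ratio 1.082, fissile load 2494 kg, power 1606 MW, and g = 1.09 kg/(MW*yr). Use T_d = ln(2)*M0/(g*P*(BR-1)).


Breeding gain G = BR - 1 = 1.082 - 1 = 0.082
Fissile production rate = g * P * G = 1.09 * 1606 * 0.082 = 143.54428 kg/yr
T_d = ln(2) * M0 / (g * P * G)
T_d = ln(2) * 2494 / 143.54428 = 12.043 yr

12.043


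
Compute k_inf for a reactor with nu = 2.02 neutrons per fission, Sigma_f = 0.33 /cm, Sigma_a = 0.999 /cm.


k_inf = nu * Sigma_f / Sigma_a
k_inf = 2.02 * 0.33 / 0.999
k_inf = 0.66727

0.66727


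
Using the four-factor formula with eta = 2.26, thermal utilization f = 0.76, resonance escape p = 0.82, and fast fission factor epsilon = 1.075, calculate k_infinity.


k_inf = eta * f * p * epsilon
k_inf = 2.26 * 0.76 * 0.82 * 1.075
k_inf = 1.5141

1.5141


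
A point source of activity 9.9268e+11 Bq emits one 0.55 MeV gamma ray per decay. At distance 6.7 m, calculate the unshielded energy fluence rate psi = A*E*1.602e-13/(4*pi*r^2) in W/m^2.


psi = A * E * 1.602e-13 / (4*pi*r^2)
psi = 9.9268e+11 * 0.55 * 1.602e-13 / (4*pi*6.7^2)
psi = 1.5505e-04 W/m^2

1.5505e-04


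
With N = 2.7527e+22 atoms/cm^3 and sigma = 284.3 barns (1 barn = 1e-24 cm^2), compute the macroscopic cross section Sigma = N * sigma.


Sigma = N * sigma_barns * 1e-24
Sigma = 2.7527e+22 * 284.3 * 1e-24
Sigma = 7.8259 /cm

7.8259


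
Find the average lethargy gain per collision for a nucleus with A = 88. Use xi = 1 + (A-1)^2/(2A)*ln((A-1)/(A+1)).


xi = 1 + (A-1)^2/(2A) * ln((A-1)/(A+1))
xi = 1 + (88-1)^2/(2*88) * ln((88-1)/(88 +1))
xi = 0.022556

0.022556
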